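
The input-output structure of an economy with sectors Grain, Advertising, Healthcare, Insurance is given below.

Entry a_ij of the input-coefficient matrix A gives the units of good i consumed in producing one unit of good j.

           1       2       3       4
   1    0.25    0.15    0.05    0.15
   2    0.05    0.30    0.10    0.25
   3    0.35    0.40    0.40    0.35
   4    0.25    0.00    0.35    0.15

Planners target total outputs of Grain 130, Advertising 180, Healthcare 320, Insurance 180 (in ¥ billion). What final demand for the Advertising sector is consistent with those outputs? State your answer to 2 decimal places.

I − A =
  [   0.75    -0.15    -0.05    -0.15]
  [  -0.05     0.70    -0.10    -0.25]
  [  -0.35    -0.40     0.60    -0.35]
  [  -0.25     0.00    -0.35     0.85]
d = (I − A) x:
  d_1 = (+0.75)·130 + (-0.15)·180 + (-0.05)·320 + (-0.15)·180 = 27.50
  d_2 = (-0.05)·130 + (+0.70)·180 + (-0.10)·320 + (-0.25)·180 = 42.50
  d_3 = (-0.35)·130 + (-0.40)·180 + (+0.60)·320 + (-0.35)·180 = 11.50
  d_4 = (-0.25)·130 + (+0.00)·180 + (-0.35)·320 + (+0.85)·180 = 8.50

d_2 = 42.50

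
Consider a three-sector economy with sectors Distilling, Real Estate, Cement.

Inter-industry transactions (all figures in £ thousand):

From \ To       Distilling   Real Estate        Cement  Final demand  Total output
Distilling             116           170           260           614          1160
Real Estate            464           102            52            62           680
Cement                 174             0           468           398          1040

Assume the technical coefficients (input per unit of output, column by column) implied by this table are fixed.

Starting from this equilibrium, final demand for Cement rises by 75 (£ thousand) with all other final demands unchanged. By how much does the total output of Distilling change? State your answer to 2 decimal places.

Technical coefficients a_ij = z_ij / X_j:
  a_DD = 116/1160 = 0.10, a_RD = 464/1160 = 0.40, a_CD = 174/1160 = 0.15
  a_DR = 170/680 = 0.25, a_RR = 102/680 = 0.15, a_CR = 0/680 = 0.00
  a_DC = 260/1040 = 0.25, a_RC = 52/1040 = 0.05, a_CC = 468/1040 = 0.45
I − A =
  [   0.90    -0.25    -0.25]
  [  -0.40     0.85    -0.05]
  [  -0.15     0.00     0.55]
Cofactors of I−A, C_ij = (−1)^(i+j)·(minor ij) (rows/columns in the sector order above):
  C_11 = (0.85)(0.55) − (-0.05)(0.00) = 0.4675
  C_12 = −[(-0.40)(0.55) − (-0.05)(-0.15)] = 0.2275
  C_13 = (-0.40)(0.00) − (0.85)(-0.15) = 0.1275
  C_21 = −[(-0.25)(0.55) − (-0.25)(0.00)] = 0.1375
  C_22 = (0.90)(0.55) − (-0.25)(-0.15) = 0.4575
  C_23 = −[(0.90)(0.00) − (-0.25)(-0.15)] = 0.0375
  C_31 = (-0.25)(-0.05) − (-0.25)(0.85) = 0.2250
  C_32 = −[(0.90)(-0.05) − (-0.25)(-0.40)] = 0.1450
  C_33 = (0.90)(0.85) − (-0.25)(-0.40) = 0.6650
det(I−A) = Σ_j (I−A)_1j·C_1j = (0.90)(0.4675) + (-0.25)(0.2275) + (-0.25)(0.1275) = 0.3320
adj(I−A) = Cᵀ =
  [ 0.4675   0.1375   0.2250]
  [ 0.2275   0.4575   0.1450]
  [ 0.1275   0.0375   0.6650]
(I − A)⁻¹ = adj(I−A) / det(I−A) ≈
  [   1.4081     0.4142     0.6777]
  [   0.6852     1.3780     0.4367]
  [   0.3840     0.1130     2.0030]
Δx = (I − A)⁻¹ Δd with Δd having +75 in the Cement component and 0 elsewhere.
So Δx_D = L_DC · (+75), where L_DC = adj(I−A)_DC / det(I−A) = 0.2250 / 0.3320.
Δx_D = 0.2250 × (+75) / 0.3320 = 16.875 / 0.3320 ≈ 50.83.

Δx_D = 50.83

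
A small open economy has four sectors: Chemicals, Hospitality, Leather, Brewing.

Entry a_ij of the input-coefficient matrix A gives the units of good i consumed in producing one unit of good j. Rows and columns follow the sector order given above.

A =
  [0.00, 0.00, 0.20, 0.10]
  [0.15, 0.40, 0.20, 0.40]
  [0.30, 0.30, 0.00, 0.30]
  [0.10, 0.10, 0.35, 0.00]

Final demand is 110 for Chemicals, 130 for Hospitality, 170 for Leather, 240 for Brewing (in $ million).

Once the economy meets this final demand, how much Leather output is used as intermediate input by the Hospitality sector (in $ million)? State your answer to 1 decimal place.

I − A =
  [   1.00     0.00    -0.20    -0.10]
  [  -0.15     0.60    -0.20    -0.40]
  [  -0.30    -0.30     1.00    -0.30]
  [  -0.10    -0.10    -0.35     1.00]
Compute the cofactors C_ij = (−1)^(i+j)·(3×3 minor ij) of I−A; the adjugate is their transpose:
adj(I−A) = Cᵀ =
  [ 0.38900   0.08650   0.13500   0.11400]
  [ 0.28225   0.80850   0.38125   0.46600]
  [ 0.24750   0.33000   0.55250   0.32250]
  [ 0.15375   0.20500   0.24500   0.49500]
det(I−A) = Σ_j (I−A)_1j·C_1j = (1.00)(0.38900) + (0.00)(0.28225) + (-0.20)(0.24750) + (-0.10)(0.15375) = 0.324125
(I − A)⁻¹ = adj(I−A) / det(I−A) ≈
  [   1.2002     0.2669     0.4165     0.3517]
  [   0.8708     2.4944     1.1762     1.4377]
  [   0.7636     1.0181     1.7046     0.9950]
  [   0.4744     0.6325     0.7559     1.5272]
First solve x = (I − A)⁻¹ d = adj(I−A)·d / det(I−A); in particular x_2 = (0.28225·110 + 0.80850·130 + 0.38125·170 + 0.46600·240) / 0.324125 = 312.805 / 0.324125 ≈ 965.075.
Intermediate flow from 3 to 2: z_32 = a_32 · x_2 = 0.30 × 312.805 / 0.324125 = 93.8415 / 0.324125 ≈ 289.5.

z_32 = 289.5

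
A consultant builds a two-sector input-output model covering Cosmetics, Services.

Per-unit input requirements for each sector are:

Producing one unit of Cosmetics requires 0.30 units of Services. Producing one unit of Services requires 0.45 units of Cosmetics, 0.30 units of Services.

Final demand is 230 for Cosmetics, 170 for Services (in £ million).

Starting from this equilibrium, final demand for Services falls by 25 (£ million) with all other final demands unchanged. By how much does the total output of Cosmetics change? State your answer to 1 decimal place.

I − A =
  [   1.00    -0.45]
  [  -0.30     0.70]
det(I−A) = (1.00)(0.70) − (-0.45)(-0.30) = 0.5650
adj(I−A) = [[0.70, 0.45], [0.30, 1.00]]
(I − A)⁻¹ = adj(I−A) / det(I−A) ≈
  [   1.2389     0.7965]
  [   0.5310     1.7699]
Δx = (I − A)⁻¹ Δd with Δd having -25 in the Services component and 0 elsewhere.
So Δx_1 = L_12 · (-25), where L_12 = adj(I−A)_12 / det(I−A) = 0.45 / 0.5650.
Δx_1 = 0.45 × (-25) / 0.5650 = -11.25 / 0.5650 ≈ -19.9.

Δx_1 = -19.9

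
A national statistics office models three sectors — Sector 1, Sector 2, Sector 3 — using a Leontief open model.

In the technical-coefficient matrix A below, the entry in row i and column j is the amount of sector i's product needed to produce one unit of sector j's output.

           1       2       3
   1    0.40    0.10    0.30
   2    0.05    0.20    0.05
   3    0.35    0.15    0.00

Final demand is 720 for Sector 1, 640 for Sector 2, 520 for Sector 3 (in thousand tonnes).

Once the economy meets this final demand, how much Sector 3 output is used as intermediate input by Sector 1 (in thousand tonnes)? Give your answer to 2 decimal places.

z_31 = 723.61

I − A =
  [   0.60    -0.10    -0.30]
  [  -0.05     0.80    -0.05]
  [  -0.35    -0.15     1.00]
Cofactors of I−A, C_ij = (−1)^(i+j)·(minor ij) (rows/columns in the sector order above):
  C_11 = (0.80)(1.00) − (-0.05)(-0.15) = 0.7925
  C_12 = −[(-0.05)(1.00) − (-0.05)(-0.35)] = 0.0675
  C_13 = (-0.05)(-0.15) − (0.80)(-0.35) = 0.2875
  C_21 = −[(-0.10)(1.00) − (-0.30)(-0.15)] = 0.1450
  C_22 = (0.60)(1.00) − (-0.30)(-0.35) = 0.4950
  C_23 = −[(0.60)(-0.15) − (-0.10)(-0.35)] = 0.1250
  C_31 = (-0.10)(-0.05) − (-0.30)(0.80) = 0.2450
  C_32 = −[(0.60)(-0.05) − (-0.30)(-0.05)] = 0.0450
  C_33 = (0.60)(0.80) − (-0.10)(-0.05) = 0.4750
det(I−A) = Σ_j (I−A)_1j·C_1j = (0.60)(0.7925) + (-0.10)(0.0675) + (-0.30)(0.2875) = 0.3825
adj(I−A) = Cᵀ =
  [ 0.7925   0.1450   0.2450]
  [ 0.0675   0.4950   0.0450]
  [ 0.2875   0.1250   0.4750]
(I − A)⁻¹ = adj(I−A) / det(I−A) ≈
  [   2.0719     0.3791     0.6405]
  [   0.1765     1.2941     0.1176]
  [   0.7516     0.3268     1.2418]
First solve x = (I − A)⁻¹ d = adj(I−A)·d / det(I−A); in particular x_1 = (0.7925·720 + 0.1450·640 + 0.2450·520) / 0.3825 = 790.80 / 0.3825 ≈ 2067.4510.
Intermediate flow from 3 to 1: z_31 = a_31 · x_1 = 0.35 × 790.80 / 0.3825 = 276.78 / 0.3825 ≈ 723.61.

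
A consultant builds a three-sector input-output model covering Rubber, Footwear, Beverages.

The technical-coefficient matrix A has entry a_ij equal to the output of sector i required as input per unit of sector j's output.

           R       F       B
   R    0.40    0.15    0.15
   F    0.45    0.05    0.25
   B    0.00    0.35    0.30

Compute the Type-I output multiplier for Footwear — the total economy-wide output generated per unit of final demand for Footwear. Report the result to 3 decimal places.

I − A =
  [   0.60    -0.15    -0.15]
  [  -0.45     0.95    -0.25]
  [   0.00    -0.35     0.70]
Cofactors of I−A, C_ij = (−1)^(i+j)·(minor ij) (rows/columns in the sector order above):
  C_11 = (0.95)(0.70) − (-0.25)(-0.35) = 0.5775
  C_12 = −[(-0.45)(0.70) − (-0.25)(0.00)] = 0.3150
  C_13 = (-0.45)(-0.35) − (0.95)(0.00) = 0.1575
  C_21 = −[(-0.15)(0.70) − (-0.15)(-0.35)] = 0.1575
  C_22 = (0.60)(0.70) − (-0.15)(0.00) = 0.4200
  C_23 = −[(0.60)(-0.35) − (-0.15)(0.00)] = 0.2100
  C_31 = (-0.15)(-0.25) − (-0.15)(0.95) = 0.1800
  C_32 = −[(0.60)(-0.25) − (-0.15)(-0.45)] = 0.2175
  C_33 = (0.60)(0.95) − (-0.15)(-0.45) = 0.5025
det(I−A) = Σ_j (I−A)_1j·C_1j = (0.60)(0.5775) + (-0.15)(0.3150) + (-0.15)(0.1575) = 0.275625
adj(I−A) = Cᵀ =
  [ 0.5775   0.1575   0.1800]
  [ 0.3150   0.4200   0.2175]
  [ 0.1575   0.2100   0.5025]
(I − A)⁻¹ = adj(I−A) / det(I−A) ≈
  [   2.0952     0.5714     0.6531]
  [   1.1429     1.5238     0.7891]
  [   0.5714     0.7619     1.8231]
The output multiplier for sector j is the column-j sum of the Leontief inverse (I − A)⁻¹ = adj(I−A) / det(I−A).
Column F of adj(I−A): (0.1575, 0.4200, 0.2100); det(I−A) = 0.275625.
m_F = (0.1575 + 0.4200 + 0.2100) / 0.275625 = 0.7875 / 0.275625 ≈ 2.857.

m_F = 2.857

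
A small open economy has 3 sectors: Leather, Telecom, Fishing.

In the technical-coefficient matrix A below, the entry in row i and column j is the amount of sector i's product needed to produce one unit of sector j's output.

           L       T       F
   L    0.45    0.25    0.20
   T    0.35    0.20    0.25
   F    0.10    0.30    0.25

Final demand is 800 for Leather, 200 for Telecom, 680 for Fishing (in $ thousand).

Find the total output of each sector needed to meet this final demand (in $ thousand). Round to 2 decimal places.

I − A =
  [   0.55    -0.25    -0.20]
  [  -0.35     0.80    -0.25]
  [  -0.10    -0.30     0.75]
Cofactors of I−A, C_ij = (−1)^(i+j)·(minor ij) (rows/columns in the sector order above):
  C_11 = (0.80)(0.75) − (-0.25)(-0.30) = 0.5250
  C_12 = −[(-0.35)(0.75) − (-0.25)(-0.10)] = 0.2875
  C_13 = (-0.35)(-0.30) − (0.80)(-0.10) = 0.1850
  C_21 = −[(-0.25)(0.75) − (-0.20)(-0.30)] = 0.2475
  C_22 = (0.55)(0.75) − (-0.20)(-0.10) = 0.3925
  C_23 = −[(0.55)(-0.30) − (-0.25)(-0.10)] = 0.1900
  C_31 = (-0.25)(-0.25) − (-0.20)(0.80) = 0.2225
  C_32 = −[(0.55)(-0.25) − (-0.20)(-0.35)] = 0.2075
  C_33 = (0.55)(0.80) − (-0.25)(-0.35) = 0.3525
det(I−A) = Σ_j (I−A)_1j·C_1j = (0.55)(0.5250) + (-0.25)(0.2875) + (-0.20)(0.1850) = 0.179875
adj(I−A) = Cᵀ =
  [ 0.5250   0.2475   0.2225]
  [ 0.2875   0.3925   0.2075]
  [ 0.1850   0.1900   0.3525]
(I − A)⁻¹ = adj(I−A) / det(I−A) ≈
  [   2.9187     1.3760     1.2370]
  [   1.5983     2.1821     1.1536]
  [   1.0285     1.0563     1.9597]
x = (I − A)⁻¹ d = adj(I−A)·d / det(I−A), with det(I−A) = 0.179875:
  x_L = (0.5250·800 + 0.2475·200 + 0.2225·680) / 0.179875 = 620.80 / 0.179875 ≈ 3451.29
  x_T = (0.2875·800 + 0.3925·200 + 0.2075·680) / 0.179875 = 449.60 / 0.179875 ≈ 2499.51
  x_F = (0.1850·800 + 0.1900·200 + 0.3525·680) / 0.179875 = 425.70 / 0.179875 ≈ 2366.64

x_L = 3451.29, x_T = 2499.51, x_F = 2366.64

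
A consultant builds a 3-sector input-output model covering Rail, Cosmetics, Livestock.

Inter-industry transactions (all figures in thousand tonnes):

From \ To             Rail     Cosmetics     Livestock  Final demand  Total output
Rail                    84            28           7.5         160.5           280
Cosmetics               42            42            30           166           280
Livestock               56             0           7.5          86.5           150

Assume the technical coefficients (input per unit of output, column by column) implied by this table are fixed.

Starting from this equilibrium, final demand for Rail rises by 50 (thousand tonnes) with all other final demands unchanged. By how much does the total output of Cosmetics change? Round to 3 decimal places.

Technical coefficients a_ij = z_ij / X_j:
  a_11 = 84/280 = 0.30, a_21 = 42/280 = 0.15, a_31 = 56/280 = 0.20
  a_12 = 28/280 = 0.10, a_22 = 42/280 = 0.15, a_32 = 0/280 = 0.00
  a_13 = 7.5/150 = 0.05, a_23 = 30/150 = 0.20, a_33 = 7.5/150 = 0.05
I − A =
  [   0.70    -0.10    -0.05]
  [  -0.15     0.85    -0.20]
  [  -0.20     0.00     0.95]
Cofactors of I−A, C_ij = (−1)^(i+j)·(minor ij) (rows/columns in the sector order above):
  C_11 = (0.85)(0.95) − (-0.20)(0.00) = 0.8075
  C_12 = −[(-0.15)(0.95) − (-0.20)(-0.20)] = 0.1825
  C_13 = (-0.15)(0.00) − (0.85)(-0.20) = 0.1700
  C_21 = −[(-0.10)(0.95) − (-0.05)(0.00)] = 0.0950
  C_22 = (0.70)(0.95) − (-0.05)(-0.20) = 0.6550
  C_23 = −[(0.70)(0.00) − (-0.10)(-0.20)] = 0.0200
  C_31 = (-0.10)(-0.20) − (-0.05)(0.85) = 0.0625
  C_32 = −[(0.70)(-0.20) − (-0.05)(-0.15)] = 0.1475
  C_33 = (0.70)(0.85) − (-0.10)(-0.15) = 0.5800
det(I−A) = Σ_j (I−A)_1j·C_1j = (0.70)(0.8075) + (-0.10)(0.1825) + (-0.05)(0.1700) = 0.5385
adj(I−A) = Cᵀ =
  [ 0.8075   0.0950   0.0625]
  [ 0.1825   0.6550   0.1475]
  [ 0.1700   0.0200   0.5800]
(I − A)⁻¹ = adj(I−A) / det(I−A) ≈
  [   1.4995     0.1764     0.1161]
  [   0.3389     1.2163     0.2739]
  [   0.3157     0.0371     1.0771]
Δx = (I − A)⁻¹ Δd with Δd having +50 in the Rail component and 0 elsewhere.
So Δx_2 = L_21 · (+50), where L_21 = adj(I−A)_21 / det(I−A) = 0.1825 / 0.5385.
Δx_2 = 0.1825 × (+50) / 0.5385 = 9.125 / 0.5385 ≈ 16.945.

Δx_2 = 16.945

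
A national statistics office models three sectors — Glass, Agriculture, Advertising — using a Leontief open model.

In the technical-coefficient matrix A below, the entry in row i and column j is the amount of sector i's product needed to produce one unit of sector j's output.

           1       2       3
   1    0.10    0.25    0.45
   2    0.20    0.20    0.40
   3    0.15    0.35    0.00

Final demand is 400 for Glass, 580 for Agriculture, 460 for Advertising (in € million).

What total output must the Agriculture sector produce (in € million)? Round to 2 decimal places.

I − A =
  [   0.90    -0.25    -0.45]
  [  -0.20     0.80    -0.40]
  [  -0.15    -0.35     1.00]
Cofactors of I−A, C_ij = (−1)^(i+j)·(minor ij) (rows/columns in the sector order above):
  C_11 = (0.80)(1.00) − (-0.40)(-0.35) = 0.6600
  C_12 = −[(-0.20)(1.00) − (-0.40)(-0.15)] = 0.2600
  C_13 = (-0.20)(-0.35) − (0.80)(-0.15) = 0.1900
  C_21 = −[(-0.25)(1.00) − (-0.45)(-0.35)] = 0.4075
  C_22 = (0.90)(1.00) − (-0.45)(-0.15) = 0.8325
  C_23 = −[(0.90)(-0.35) − (-0.25)(-0.15)] = 0.3525
  C_31 = (-0.25)(-0.40) − (-0.45)(0.80) = 0.4600
  C_32 = −[(0.90)(-0.40) − (-0.45)(-0.20)] = 0.4500
  C_33 = (0.90)(0.80) − (-0.25)(-0.20) = 0.6700
det(I−A) = Σ_j (I−A)_1j·C_1j = (0.90)(0.6600) + (-0.25)(0.2600) + (-0.45)(0.1900) = 0.4435
adj(I−A) = Cᵀ =
  [ 0.6600   0.4075   0.4600]
  [ 0.2600   0.8325   0.4500]
  [ 0.1900   0.3525   0.6700]
(I − A)⁻¹ = adj(I−A) / det(I−A) ≈
  [   1.4882     0.9188     1.0372]
  [   0.5862     1.8771     1.0147]
  [   0.4284     0.7948     1.5107]
x = (I − A)⁻¹ d = adj(I−A)·d / det(I−A), with det(I−A) = 0.4435:
  x_1 = (0.6600·400 + 0.4075·580 + 0.4600·460) / 0.4435 = 711.95 / 0.4435 ≈ 1605.30
  x_2 = (0.2600·400 + 0.8325·580 + 0.4500·460) / 0.4435 = 793.85 / 0.4435 ≈ 1789.97
  x_3 = (0.1900·400 + 0.3525·580 + 0.6700·460) / 0.4435 = 588.65 / 0.4435 ≈ 1327.28

x_2 = 1789.97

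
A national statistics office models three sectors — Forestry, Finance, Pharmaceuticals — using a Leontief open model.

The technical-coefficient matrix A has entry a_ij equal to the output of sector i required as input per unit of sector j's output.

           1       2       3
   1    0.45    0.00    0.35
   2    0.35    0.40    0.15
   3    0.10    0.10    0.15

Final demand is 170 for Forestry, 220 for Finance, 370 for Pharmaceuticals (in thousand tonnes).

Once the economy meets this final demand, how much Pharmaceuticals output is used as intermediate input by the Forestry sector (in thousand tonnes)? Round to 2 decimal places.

I − A =
  [   0.55     0.00    -0.35]
  [  -0.35     0.60    -0.15]
  [  -0.10    -0.10     0.85]
Cofactors of I−A, C_ij = (−1)^(i+j)·(minor ij) (rows/columns in the sector order above):
  C_11 = (0.60)(0.85) − (-0.15)(-0.10) = 0.4950
  C_12 = −[(-0.35)(0.85) − (-0.15)(-0.10)] = 0.3125
  C_13 = (-0.35)(-0.10) − (0.60)(-0.10) = 0.0950
  C_21 = −[(0.00)(0.85) − (-0.35)(-0.10)] = 0.0350
  C_22 = (0.55)(0.85) − (-0.35)(-0.10) = 0.4325
  C_23 = −[(0.55)(-0.10) − (0.00)(-0.10)] = 0.0550
  C_31 = (0.00)(-0.15) − (-0.35)(0.60) = 0.2100
  C_32 = −[(0.55)(-0.15) − (-0.35)(-0.35)] = 0.2050
  C_33 = (0.55)(0.60) − (0.00)(-0.35) = 0.3300
det(I−A) = Σ_j (I−A)_1j·C_1j = (0.55)(0.4950) + (0.00)(0.3125) + (-0.35)(0.0950) = 0.2390
adj(I−A) = Cᵀ =
  [ 0.4950   0.0350   0.2100]
  [ 0.3125   0.4325   0.2050]
  [ 0.0950   0.0550   0.3300]
(I − A)⁻¹ = adj(I−A) / det(I−A) ≈
  [   2.0711     0.1464     0.8787]
  [   1.3075     1.8096     0.8577]
  [   0.3975     0.2301     1.3808]
First solve x = (I − A)⁻¹ d = adj(I−A)·d / det(I−A); in particular x_1 = (0.4950·170 + 0.0350·220 + 0.2100·370) / 0.2390 = 169.55 / 0.2390 ≈ 709.4142.
Intermediate flow from 3 to 1: z_31 = a_31 · x_1 = 0.10 × 169.55 / 0.2390 = 16.955 / 0.2390 ≈ 70.94.

z_31 = 70.94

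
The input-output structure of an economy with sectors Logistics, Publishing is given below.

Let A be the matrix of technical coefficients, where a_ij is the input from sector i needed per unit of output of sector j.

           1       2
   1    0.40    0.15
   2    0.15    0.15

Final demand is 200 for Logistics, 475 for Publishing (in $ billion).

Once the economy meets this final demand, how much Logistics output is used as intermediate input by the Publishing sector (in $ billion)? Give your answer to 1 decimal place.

z_12 = 96.9

I − A =
  [   0.60    -0.15]
  [  -0.15     0.85]
det(I−A) = (0.60)(0.85) − (-0.15)(-0.15) = 0.4875
adj(I−A) = [[0.85, 0.15], [0.15, 0.60]]
(I − A)⁻¹ = adj(I−A) / det(I−A) ≈
  [   1.7436     0.3077]
  [   0.3077     1.2308]
First solve x = (I − A)⁻¹ d = adj(I−A)·d / det(I−A); in particular x_2 = (0.15·200 + 0.60·475) / 0.4875 = 315.00 / 0.4875 ≈ 646.154.
Intermediate flow from 1 to 2: z_12 = a_12 · x_2 = 0.15 × 315.00 / 0.4875 = 47.25 / 0.4875 ≈ 96.9.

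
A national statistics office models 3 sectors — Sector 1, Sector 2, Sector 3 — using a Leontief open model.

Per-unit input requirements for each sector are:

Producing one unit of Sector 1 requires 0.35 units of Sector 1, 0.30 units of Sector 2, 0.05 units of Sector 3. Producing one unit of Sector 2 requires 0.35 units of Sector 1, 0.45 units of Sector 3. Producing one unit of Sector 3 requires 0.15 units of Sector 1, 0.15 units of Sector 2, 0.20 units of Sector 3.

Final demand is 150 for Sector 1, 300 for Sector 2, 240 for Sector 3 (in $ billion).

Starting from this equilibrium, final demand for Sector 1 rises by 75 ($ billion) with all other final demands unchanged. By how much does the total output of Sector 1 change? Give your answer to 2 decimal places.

Δx_1 = 151.87

I − A =
  [   0.65    -0.35    -0.15]
  [  -0.30     1.00    -0.15]
  [  -0.05    -0.45     0.80]
Cofactors of I−A, C_ij = (−1)^(i+j)·(minor ij) (rows/columns in the sector order above):
  C_11 = (1.00)(0.80) − (-0.15)(-0.45) = 0.7325
  C_12 = −[(-0.30)(0.80) − (-0.15)(-0.05)] = 0.2475
  C_13 = (-0.30)(-0.45) − (1.00)(-0.05) = 0.1850
  C_21 = −[(-0.35)(0.80) − (-0.15)(-0.45)] = 0.3475
  C_22 = (0.65)(0.80) − (-0.15)(-0.05) = 0.5125
  C_23 = −[(0.65)(-0.45) − (-0.35)(-0.05)] = 0.3100
  C_31 = (-0.35)(-0.15) − (-0.15)(1.00) = 0.2025
  C_32 = −[(0.65)(-0.15) − (-0.15)(-0.30)] = 0.1425
  C_33 = (0.65)(1.00) − (-0.35)(-0.30) = 0.5450
det(I−A) = Σ_j (I−A)_1j·C_1j = (0.65)(0.7325) + (-0.35)(0.2475) + (-0.15)(0.1850) = 0.36175
adj(I−A) = Cᵀ =
  [ 0.7325   0.3475   0.2025]
  [ 0.2475   0.5125   0.1425]
  [ 0.1850   0.3100   0.5450]
(I − A)⁻¹ = adj(I−A) / det(I−A) ≈
  [   2.0249     0.9606     0.5598]
  [   0.6842     1.4167     0.3939]
  [   0.5114     0.8569     1.5066]
Δx = (I − A)⁻¹ Δd with Δd having +75 in the Sector 1 component and 0 elsewhere.
So Δx_1 = L_11 · (+75), where L_11 = adj(I−A)_11 / det(I−A) = 0.7325 / 0.36175.
Δx_1 = 0.7325 × (+75) / 0.36175 = 54.9375 / 0.36175 ≈ 151.87.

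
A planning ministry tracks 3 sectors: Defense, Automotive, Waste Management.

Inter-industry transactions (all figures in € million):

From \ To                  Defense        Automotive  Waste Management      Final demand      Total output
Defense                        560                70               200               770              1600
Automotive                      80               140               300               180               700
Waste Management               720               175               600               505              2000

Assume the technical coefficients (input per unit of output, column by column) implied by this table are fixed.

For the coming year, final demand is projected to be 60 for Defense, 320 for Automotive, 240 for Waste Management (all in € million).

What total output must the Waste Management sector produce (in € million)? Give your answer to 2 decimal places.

x_W = 726.91

Technical coefficients a_ij = z_ij / X_j:
  a_DD = 560/1600 = 0.35, a_AD = 80/1600 = 0.05, a_WD = 720/1600 = 0.45
  a_DA = 70/700 = 0.10, a_AA = 140/700 = 0.20, a_WA = 175/700 = 0.25
  a_DW = 200/2000 = 0.10, a_AW = 300/2000 = 0.15, a_WW = 600/2000 = 0.30
I − A =
  [   0.65    -0.10    -0.10]
  [  -0.05     0.80    -0.15]
  [  -0.45    -0.25     0.70]
Cofactors of I−A, C_ij = (−1)^(i+j)·(minor ij) (rows/columns in the sector order above):
  C_11 = (0.80)(0.70) − (-0.15)(-0.25) = 0.5225
  C_12 = −[(-0.05)(0.70) − (-0.15)(-0.45)] = 0.1025
  C_13 = (-0.05)(-0.25) − (0.80)(-0.45) = 0.3725
  C_21 = −[(-0.10)(0.70) − (-0.10)(-0.25)] = 0.0950
  C_22 = (0.65)(0.70) − (-0.10)(-0.45) = 0.4100
  C_23 = −[(0.65)(-0.25) − (-0.10)(-0.45)] = 0.2075
  C_31 = (-0.10)(-0.15) − (-0.10)(0.80) = 0.0950
  C_32 = −[(0.65)(-0.15) − (-0.10)(-0.05)] = 0.1025
  C_33 = (0.65)(0.80) − (-0.10)(-0.05) = 0.5150
det(I−A) = Σ_j (I−A)_1j·C_1j = (0.65)(0.5225) + (-0.10)(0.1025) + (-0.10)(0.3725) = 0.292125
adj(I−A) = Cᵀ =
  [ 0.5225   0.0950   0.0950]
  [ 0.1025   0.4100   0.1025]
  [ 0.3725   0.2075   0.5150]
(I − A)⁻¹ = adj(I−A) / det(I−A) ≈
  [   1.7886     0.3252     0.3252]
  [   0.3509     1.4035     0.3509]
  [   1.2751     0.7103     1.7629]
x = (I − A)⁻¹ d = adj(I−A)·d / det(I−A), with det(I−A) = 0.292125:
  x_D = (0.5225·60 + 0.0950·320 + 0.0950·240) / 0.292125 = 84.55 / 0.292125 ≈ 289.43
  x_A = (0.1025·60 + 0.4100·320 + 0.1025·240) / 0.292125 = 161.95 / 0.292125 ≈ 554.39
  x_W = (0.3725·60 + 0.2075·320 + 0.5150·240) / 0.292125 = 212.35 / 0.292125 ≈ 726.91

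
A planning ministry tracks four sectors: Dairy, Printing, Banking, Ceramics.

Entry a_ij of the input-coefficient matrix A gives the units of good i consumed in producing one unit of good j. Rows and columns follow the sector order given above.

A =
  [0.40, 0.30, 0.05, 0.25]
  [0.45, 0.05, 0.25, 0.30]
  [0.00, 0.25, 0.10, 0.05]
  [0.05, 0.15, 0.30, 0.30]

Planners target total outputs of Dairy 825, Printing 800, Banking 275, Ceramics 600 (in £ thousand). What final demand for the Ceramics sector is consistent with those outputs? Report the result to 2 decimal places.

I − A =
  [   0.60    -0.30    -0.05    -0.25]
  [  -0.45     0.95    -0.25    -0.30]
  [   0.00    -0.25     0.90    -0.05]
  [  -0.05    -0.15    -0.30     0.70]
d = (I − A) x:
  d_D = (+0.60)·825 + (-0.30)·800 + (-0.05)·275 + (-0.25)·600 = 91.25
  d_P = (-0.45)·825 + (+0.95)·800 + (-0.25)·275 + (-0.30)·600 = 140.00
  d_B = (+0.00)·825 + (-0.25)·800 + (+0.90)·275 + (-0.05)·600 = 17.50
  d_C = (-0.05)·825 + (-0.15)·800 + (-0.30)·275 + (+0.70)·600 = 176.25

d_C = 176.25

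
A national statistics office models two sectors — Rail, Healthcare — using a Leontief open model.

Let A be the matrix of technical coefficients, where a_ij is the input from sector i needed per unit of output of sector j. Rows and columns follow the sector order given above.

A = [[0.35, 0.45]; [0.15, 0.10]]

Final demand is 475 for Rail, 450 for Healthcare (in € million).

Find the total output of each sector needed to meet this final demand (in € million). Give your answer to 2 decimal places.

I − A =
  [   0.65    -0.45]
  [  -0.15     0.90]
det(I−A) = (0.65)(0.90) − (-0.45)(-0.15) = 0.5175
adj(I−A) = [[0.90, 0.45], [0.15, 0.65]]
(I − A)⁻¹ = adj(I−A) / det(I−A) ≈
  [   1.7391     0.8696]
  [   0.2899     1.2560]
x = (I − A)⁻¹ d = adj(I−A)·d / det(I−A), with det(I−A) = 0.5175:
  x_1 = (0.90·475 + 0.45·450) / 0.5175 = 630.00 / 0.5175 ≈ 1217.39
  x_2 = (0.15·475 + 0.65·450) / 0.5175 = 363.75 / 0.5175 ≈ 702.90

x_1 = 1217.39, x_2 = 702.90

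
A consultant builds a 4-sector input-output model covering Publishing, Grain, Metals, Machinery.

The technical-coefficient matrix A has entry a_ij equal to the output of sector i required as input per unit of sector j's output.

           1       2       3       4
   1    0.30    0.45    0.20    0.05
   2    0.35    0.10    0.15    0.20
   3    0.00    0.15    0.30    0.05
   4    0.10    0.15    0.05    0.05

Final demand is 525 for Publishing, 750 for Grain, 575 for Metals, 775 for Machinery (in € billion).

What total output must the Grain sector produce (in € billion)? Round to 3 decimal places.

I − A =
  [   0.70    -0.45    -0.20    -0.05]
  [  -0.35     0.90    -0.15    -0.20]
  [   0.00    -0.15     0.70    -0.05]
  [  -0.10    -0.15    -0.05     0.95]
Compute the cofactors C_ij = (−1)^(i+j)·(3×3 minor ij) of I−A; the adjugate is their transpose:
adj(I−A) = Cᵀ =
  [ 0.551250   0.333750   0.237000   0.111750]
  [ 0.246625   0.459250   0.177375   0.119000]
  [ 0.060000   0.106500   0.411750   0.047250]
  [ 0.100125   0.113250   0.074625   0.304500]
det(I−A) = Σ_j (I−A)_1j·C_1j = (0.70)(0.551250) + (-0.45)(0.246625) + (-0.20)(0.060000) + (-0.05)(0.100125) = 0.2578875
(I − A)⁻¹ = adj(I−A) / det(I−A) ≈
  [   2.1376     1.2942     0.9190     0.4333]
  [   0.9563     1.7808     0.6878     0.4614]
  [   0.2327     0.4130     1.5966     0.1832]
  [   0.3883     0.4391     0.2894     1.1807]
x = (I − A)⁻¹ d = adj(I−A)·d / det(I−A), with det(I−A) = 0.2578875:
  x_1 = (0.551250·525 + 0.333750·750 + 0.237000·575 + 0.111750·775) / 0.2578875 = 762.60 / 0.2578875 ≈ 2957.103
  x_2 = (0.246625·525 + 0.459250·750 + 0.177375·575 + 0.119000·775) / 0.2578875 = 668.13125 / 0.2578875 ≈ 2590.786
  x_3 = (0.060000·525 + 0.106500·750 + 0.411750·575 + 0.047250·775) / 0.2578875 = 384.75 / 0.2578875 ≈ 1491.930
  x_4 = (0.100125·525 + 0.113250·750 + 0.074625·575 + 0.304500·775) / 0.2578875 = 416.40 / 0.2578875 ≈ 1614.658

x_2 = 2590.786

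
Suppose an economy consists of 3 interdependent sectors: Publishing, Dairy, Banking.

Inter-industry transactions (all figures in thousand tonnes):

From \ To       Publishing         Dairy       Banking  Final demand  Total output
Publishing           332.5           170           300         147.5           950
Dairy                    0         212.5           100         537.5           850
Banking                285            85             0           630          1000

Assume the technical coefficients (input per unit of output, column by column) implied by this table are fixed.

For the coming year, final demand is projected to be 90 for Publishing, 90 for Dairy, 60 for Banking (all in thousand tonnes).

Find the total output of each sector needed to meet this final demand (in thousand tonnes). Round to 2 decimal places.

Technical coefficients a_ij = z_ij / X_j:
  a_PP = 332.5/950 = 0.35, a_DP = 0/950 = 0.00, a_BP = 285/950 = 0.30
  a_PD = 170/850 = 0.20, a_DD = 212.5/850 = 0.25, a_BD = 85/850 = 0.10
  a_PB = 300/1000 = 0.30, a_DB = 100/1000 = 0.10, a_BB = 0/1000 = 0.00
I − A =
  [   0.65    -0.20    -0.30]
  [   0.00     0.75    -0.10]
  [  -0.30    -0.10     1.00]
Cofactors of I−A, C_ij = (−1)^(i+j)·(minor ij) (rows/columns in the sector order above):
  C_11 = (0.75)(1.00) − (-0.10)(-0.10) = 0.7400
  C_12 = −[(0.00)(1.00) − (-0.10)(-0.30)] = 0.0300
  C_13 = (0.00)(-0.10) − (0.75)(-0.30) = 0.2250
  C_21 = −[(-0.20)(1.00) − (-0.30)(-0.10)] = 0.2300
  C_22 = (0.65)(1.00) − (-0.30)(-0.30) = 0.5600
  C_23 = −[(0.65)(-0.10) − (-0.20)(-0.30)] = 0.1250
  C_31 = (-0.20)(-0.10) − (-0.30)(0.75) = 0.2450
  C_32 = −[(0.65)(-0.10) − (-0.30)(0.00)] = 0.0650
  C_33 = (0.65)(0.75) − (-0.20)(0.00) = 0.4875
det(I−A) = Σ_j (I−A)_1j·C_1j = (0.65)(0.7400) + (-0.20)(0.0300) + (-0.30)(0.2250) = 0.4075
adj(I−A) = Cᵀ =
  [ 0.7400   0.2300   0.2450]
  [ 0.0300   0.5600   0.0650]
  [ 0.2250   0.1250   0.4875]
(I − A)⁻¹ = adj(I−A) / det(I−A) ≈
  [   1.8160     0.5644     0.6012]
  [   0.0736     1.3742     0.1595]
  [   0.5521     0.3067     1.1963]
x = (I − A)⁻¹ d = adj(I−A)·d / det(I−A), with det(I−A) = 0.4075:
  x_P = (0.7400·90 + 0.2300·90 + 0.2450·60) / 0.4075 = 102.00 / 0.4075 ≈ 250.31
  x_D = (0.0300·90 + 0.5600·90 + 0.0650·60) / 0.4075 = 57.00 / 0.4075 ≈ 139.88
  x_B = (0.2250·90 + 0.1250·90 + 0.4875·60) / 0.4075 = 60.75 / 0.4075 ≈ 149.08

x_P = 250.31, x_D = 139.88, x_B = 149.08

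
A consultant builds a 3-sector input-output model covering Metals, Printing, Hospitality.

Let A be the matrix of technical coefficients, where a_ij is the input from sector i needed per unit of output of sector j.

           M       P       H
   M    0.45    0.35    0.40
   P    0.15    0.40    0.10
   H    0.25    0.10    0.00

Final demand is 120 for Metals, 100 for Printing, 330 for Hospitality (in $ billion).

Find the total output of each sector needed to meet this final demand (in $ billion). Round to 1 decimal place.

I − A =
  [   0.55    -0.35    -0.40]
  [  -0.15     0.60    -0.10]
  [  -0.25    -0.10     1.00]
Cofactors of I−A, C_ij = (−1)^(i+j)·(minor ij) (rows/columns in the sector order above):
  C_11 = (0.60)(1.00) − (-0.10)(-0.10) = 0.5900
  C_12 = −[(-0.15)(1.00) − (-0.10)(-0.25)] = 0.1750
  C_13 = (-0.15)(-0.10) − (0.60)(-0.25) = 0.1650
  C_21 = −[(-0.35)(1.00) − (-0.40)(-0.10)] = 0.3900
  C_22 = (0.55)(1.00) − (-0.40)(-0.25) = 0.4500
  C_23 = −[(0.55)(-0.10) − (-0.35)(-0.25)] = 0.1425
  C_31 = (-0.35)(-0.10) − (-0.40)(0.60) = 0.2750
  C_32 = −[(0.55)(-0.10) − (-0.40)(-0.15)] = 0.1150
  C_33 = (0.55)(0.60) − (-0.35)(-0.15) = 0.2775
det(I−A) = Σ_j (I−A)_1j·C_1j = (0.55)(0.5900) + (-0.35)(0.1750) + (-0.40)(0.1650) = 0.19725
adj(I−A) = Cᵀ =
  [ 0.5900   0.3900   0.2750]
  [ 0.1750   0.4500   0.1150]
  [ 0.1650   0.1425   0.2775]
(I − A)⁻¹ = adj(I−A) / det(I−A) ≈
  [   2.9911     1.9772     1.3942]
  [   0.8872     2.2814     0.5830]
  [   0.8365     0.7224     1.4068]
x = (I − A)⁻¹ d = adj(I−A)·d / det(I−A), with det(I−A) = 0.19725:
  x_M = (0.5900·120 + 0.3900·100 + 0.2750·330) / 0.19725 = 200.55 / 0.19725 ≈ 1016.7
  x_P = (0.1750·120 + 0.4500·100 + 0.1150·330) / 0.19725 = 103.95 / 0.19725 ≈ 527.0
  x_H = (0.1650·120 + 0.1425·100 + 0.2775·330) / 0.19725 = 125.625 / 0.19725 ≈ 636.9

x_M = 1016.7, x_P = 527.0, x_H = 636.9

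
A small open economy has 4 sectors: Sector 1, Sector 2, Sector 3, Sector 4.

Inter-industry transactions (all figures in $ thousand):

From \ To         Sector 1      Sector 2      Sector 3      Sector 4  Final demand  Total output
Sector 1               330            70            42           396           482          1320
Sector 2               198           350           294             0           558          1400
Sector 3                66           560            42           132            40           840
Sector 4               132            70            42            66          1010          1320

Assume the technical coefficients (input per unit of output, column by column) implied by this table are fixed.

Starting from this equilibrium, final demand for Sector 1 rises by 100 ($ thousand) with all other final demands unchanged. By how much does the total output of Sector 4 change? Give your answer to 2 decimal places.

Technical coefficients a_ij = z_ij / X_j:
  a_11 = 330/1320 = 0.25, a_21 = 198/1320 = 0.15, a_31 = 66/1320 = 0.05, a_41 = 132/1320 = 0.10
  a_12 = 70/1400 = 0.05, a_22 = 350/1400 = 0.25, a_32 = 560/1400 = 0.40, a_42 = 70/1400 = 0.05
  a_13 = 42/840 = 0.05, a_23 = 294/840 = 0.35, a_33 = 42/840 = 0.05, a_43 = 42/840 = 0.05
  a_14 = 396/1320 = 0.30, a_24 = 0/1320 = 0.00, a_34 = 132/1320 = 0.10, a_44 = 66/1320 = 0.05
I − A =
  [   0.75    -0.05    -0.05    -0.30]
  [  -0.15     0.75    -0.35     0.00]
  [  -0.05    -0.40     0.95    -0.10]
  [  -0.10    -0.05    -0.05     0.95]
Compute the cofactors C_ij = (−1)^(i+j)·(3×3 minor ij) of I−A; the adjugate is their transpose:
adj(I−A) = Cᵀ =
  [ 0.538375   0.084375   0.068750   0.177250]
  [ 0.154750   0.641000   0.248250   0.075000]
  [ 0.100875   0.280375   0.502500   0.084750]
  [ 0.070125   0.057375   0.046750   0.416500]
det(I−A) = Σ_j (I−A)_1j·C_1j = (0.75)(0.538375) + (-0.05)(0.154750) + (-0.05)(0.100875) + (-0.30)(0.070125) = 0.3699625
(I − A)⁻¹ = adj(I−A) / det(I−A) ≈
  [   1.4552     0.2281     0.1858     0.4791]
  [   0.4183     1.7326     0.6710     0.2027]
  [   0.2727     0.7578     1.3582     0.2291]
  [   0.1895     0.1551     0.1264     1.1258]
Δx = (I − A)⁻¹ Δd with Δd having +100 in the Sector 1 component and 0 elsewhere.
So Δx_4 = L_41 · (+100), where L_41 = adj(I−A)_41 / det(I−A) = 0.070125 / 0.3699625.
Δx_4 = 0.070125 × (+100) / 0.3699625 = 7.0125 / 0.3699625 ≈ 18.95.

Δx_4 = 18.95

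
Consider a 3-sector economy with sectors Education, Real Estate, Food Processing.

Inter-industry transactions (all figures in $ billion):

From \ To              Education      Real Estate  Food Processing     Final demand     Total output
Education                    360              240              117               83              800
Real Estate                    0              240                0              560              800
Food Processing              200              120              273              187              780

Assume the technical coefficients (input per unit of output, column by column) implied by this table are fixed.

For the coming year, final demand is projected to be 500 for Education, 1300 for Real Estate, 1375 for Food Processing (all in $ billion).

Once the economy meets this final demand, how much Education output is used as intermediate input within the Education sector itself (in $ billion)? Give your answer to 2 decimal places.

Technical coefficients a_ij = z_ij / X_j:
  a_EE = 360/800 = 0.45, a_RE = 0/800 = 0.00, a_FE = 200/800 = 0.25
  a_ER = 240/800 = 0.30, a_RR = 240/800 = 0.30, a_FR = 120/800 = 0.15
  a_EF = 117/780 = 0.15, a_RF = 0/780 = 0.00, a_FF = 273/780 = 0.35
I − A =
  [   0.55    -0.30    -0.15]
  [   0.00     0.70     0.00]
  [  -0.25    -0.15     0.65]
Cofactors of I−A, C_ij = (−1)^(i+j)·(minor ij) (rows/columns in the sector order above):
  C_11 = (0.70)(0.65) − (0.00)(-0.15) = 0.4550
  C_12 = −[(0.00)(0.65) − (0.00)(-0.25)] = 0.0000
  C_13 = (0.00)(-0.15) − (0.70)(-0.25) = 0.1750
  C_21 = −[(-0.30)(0.65) − (-0.15)(-0.15)] = 0.2175
  C_22 = (0.55)(0.65) − (-0.15)(-0.25) = 0.3200
  C_23 = −[(0.55)(-0.15) − (-0.30)(-0.25)] = 0.1575
  C_31 = (-0.30)(0.00) − (-0.15)(0.70) = 0.1050
  C_32 = −[(0.55)(0.00) − (-0.15)(0.00)] = 0.0000
  C_33 = (0.55)(0.70) − (-0.30)(0.00) = 0.3850
det(I−A) = Σ_j (I−A)_1j·C_1j = (0.55)(0.4550) + (-0.30)(0.0000) + (-0.15)(0.1750) = 0.2240
adj(I−A) = Cᵀ =
  [ 0.4550   0.2175   0.1050]
  [ 0.0000   0.3200   0.0000]
  [ 0.1750   0.1575   0.3850]
(I − A)⁻¹ = adj(I−A) / det(I−A) ≈
  [   2.0313     0.9710     0.4688]
  [   0.0000     1.4286     0.0000]
  [   0.7813     0.7031     1.7188]
First solve x = (I − A)⁻¹ d = adj(I−A)·d / det(I−A); in particular x_E = (0.4550·500 + 0.2175·1300 + 0.1050·1375) / 0.2240 = 654.625 / 0.2240 ≈ 2922.4330.
Intermediate flow from E to E: z_EE = a_EE · x_E = 0.45 × 654.625 / 0.2240 = 294.58125 / 0.2240 ≈ 1315.09.

z_EE = 1315.09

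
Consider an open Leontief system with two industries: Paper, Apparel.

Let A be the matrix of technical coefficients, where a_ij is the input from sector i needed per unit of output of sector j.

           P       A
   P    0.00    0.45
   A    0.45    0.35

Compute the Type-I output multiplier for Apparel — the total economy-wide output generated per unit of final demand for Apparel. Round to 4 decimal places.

I − A =
  [   1.00    -0.45]
  [  -0.45     0.65]
det(I−A) = (1.00)(0.65) − (-0.45)(-0.45) = 0.4475
adj(I−A) = [[0.65, 0.45], [0.45, 1.00]]
(I − A)⁻¹ = adj(I−A) / det(I−A) ≈
  [   1.45251     1.00559]
  [   1.00559     2.23464]
The output multiplier for sector j is the column-j sum of the Leontief inverse (I − A)⁻¹ = adj(I−A) / det(I−A).
Column A of adj(I−A): (0.45, 1.00); det(I−A) = 0.4475.
m_A = (0.45 + 1.00) / 0.4475 = 1.45 / 0.4475 ≈ 3.2402.

m_A = 3.2402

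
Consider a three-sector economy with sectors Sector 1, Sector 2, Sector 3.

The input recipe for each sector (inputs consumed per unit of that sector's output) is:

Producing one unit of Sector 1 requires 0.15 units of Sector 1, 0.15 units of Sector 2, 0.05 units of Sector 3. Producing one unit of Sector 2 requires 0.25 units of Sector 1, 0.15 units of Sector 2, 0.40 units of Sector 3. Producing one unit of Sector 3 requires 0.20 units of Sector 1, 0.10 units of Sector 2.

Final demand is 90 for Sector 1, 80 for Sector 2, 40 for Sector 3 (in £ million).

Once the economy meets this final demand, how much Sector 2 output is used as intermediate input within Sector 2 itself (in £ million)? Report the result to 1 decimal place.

z_22 = 20.4

I − A =
  [   0.85    -0.25    -0.20]
  [  -0.15     0.85    -0.10]
  [  -0.05    -0.40     1.00]
Cofactors of I−A, C_ij = (−1)^(i+j)·(minor ij) (rows/columns in the sector order above):
  C_11 = (0.85)(1.00) − (-0.10)(-0.40) = 0.8100
  C_12 = −[(-0.15)(1.00) − (-0.10)(-0.05)] = 0.1550
  C_13 = (-0.15)(-0.40) − (0.85)(-0.05) = 0.1025
  C_21 = −[(-0.25)(1.00) − (-0.20)(-0.40)] = 0.3300
  C_22 = (0.85)(1.00) − (-0.20)(-0.05) = 0.8400
  C_23 = −[(0.85)(-0.40) − (-0.25)(-0.05)] = 0.3525
  C_31 = (-0.25)(-0.10) − (-0.20)(0.85) = 0.1950
  C_32 = −[(0.85)(-0.10) − (-0.20)(-0.15)] = 0.1150
  C_33 = (0.85)(0.85) − (-0.25)(-0.15) = 0.6850
det(I−A) = Σ_j (I−A)_1j·C_1j = (0.85)(0.8100) + (-0.25)(0.1550) + (-0.20)(0.1025) = 0.62925
adj(I−A) = Cᵀ =
  [ 0.8100   0.3300   0.1950]
  [ 0.1550   0.8400   0.1150]
  [ 0.1025   0.3525   0.6850]
(I − A)⁻¹ = adj(I−A) / det(I−A) ≈
  [   1.2872     0.5244     0.3099]
  [   0.2463     1.3349     0.1828]
  [   0.1629     0.5602     1.0886]
First solve x = (I − A)⁻¹ d = adj(I−A)·d / det(I−A); in particular x_2 = (0.1550·90 + 0.8400·80 + 0.1150·40) / 0.62925 = 85.75 / 0.62925 ≈ 136.273.
Intermediate flow from 2 to 2: z_22 = a_22 · x_2 = 0.15 × 85.75 / 0.62925 = 12.8625 / 0.62925 ≈ 20.4.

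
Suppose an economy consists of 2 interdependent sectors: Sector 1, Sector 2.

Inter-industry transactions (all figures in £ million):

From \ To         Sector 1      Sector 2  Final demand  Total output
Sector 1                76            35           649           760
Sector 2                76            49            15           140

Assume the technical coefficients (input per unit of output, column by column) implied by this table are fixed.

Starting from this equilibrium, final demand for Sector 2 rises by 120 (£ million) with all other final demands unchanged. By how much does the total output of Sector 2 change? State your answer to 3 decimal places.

Technical coefficients a_ij = z_ij / X_j:
  a_11 = 76/760 = 0.10, a_21 = 76/760 = 0.10
  a_12 = 35/140 = 0.25, a_22 = 49/140 = 0.35
I − A =
  [   0.90    -0.25]
  [  -0.10     0.65]
det(I−A) = (0.90)(0.65) − (-0.25)(-0.10) = 0.5600
adj(I−A) = [[0.65, 0.25], [0.10, 0.90]]
(I − A)⁻¹ = adj(I−A) / det(I−A) ≈
  [   1.1607     0.4464]
  [   0.1786     1.6071]
Δx = (I − A)⁻¹ Δd with Δd having +120 in the Sector 2 component and 0 elsewhere.
So Δx_2 = L_22 · (+120), where L_22 = adj(I−A)_22 / det(I−A) = 0.90 / 0.5600.
Δx_2 = 0.90 × (+120) / 0.5600 = 108.00 / 0.5600 ≈ 192.857.

Δx_2 = 192.857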